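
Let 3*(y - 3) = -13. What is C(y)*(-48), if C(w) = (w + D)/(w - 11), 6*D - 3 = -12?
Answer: -408/37 ≈ -11.027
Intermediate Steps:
D = -3/2 (D = ½ + (⅙)*(-12) = ½ - 2 = -3/2 ≈ -1.5000)
y = -4/3 (y = 3 + (⅓)*(-13) = 3 - 13/3 = -4/3 ≈ -1.3333)
C(w) = (-3/2 + w)/(-11 + w) (C(w) = (w - 3/2)/(w - 11) = (-3/2 + w)/(-11 + w))
C(y)*(-48) = ((-3/2 - 4/3)/(-11 - 4/3))*(-48) = (-17/6/(-37/3))*(-48) = -3/37*(-17/6)*(-48) = (17/74)*(-48) = -408/37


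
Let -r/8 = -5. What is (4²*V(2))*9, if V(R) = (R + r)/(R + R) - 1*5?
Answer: 792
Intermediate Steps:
r = 40 (r = -8*(-5) = 40)
V(R) = -5 + (40 + R)/(2*R) (V(R) = (R + 40)/(R + R) - 1*5 = (40 + R)/((2*R)) - 5 = (40 + R)*(1/(2*R)) - 5 = (40 + R)/(2*R) - 5 = -5 + (40 + R)/(2*R))
(4²*V(2))*9 = (4²*(-9/2 + 20/2))*9 = (16*(-9/2 + 20*(½)))*9 = (16*(-9/2 + 10))*9 = (16*(11/2))*9 = 88*9 = 792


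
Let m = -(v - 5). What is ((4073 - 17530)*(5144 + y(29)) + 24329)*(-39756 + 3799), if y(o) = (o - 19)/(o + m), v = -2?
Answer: 44789474135999/18 ≈ 2.4883e+12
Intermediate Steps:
m = 7 (m = -(-2 - 5) = -1*(-7) = 7)
y(o) = (-19 + o)/(7 + o) (y(o) = (o - 19)/(o + 7) = (-19 + o)/(7 + o))
((4073 - 17530)*(5144 + y(29)) + 24329)*(-39756 + 3799) = ((4073 - 17530)*(5144 + (-19 + 29)/(7 + 29)) + 24329)*(-39756 + 3799) = (-13457*(5144 + 10/36) + 24329)*(-35957) = (-13457*(5144 + (1/36)*10) + 24329)*(-35957) = (-13457*(5144 + 5/18) + 24329)*(-35957) = (-13457*92597/18 + 24329)*(-35957) = (-1246077829/18 + 24329)*(-35957) = -1245639907/18*(-35957) = 44789474135999/18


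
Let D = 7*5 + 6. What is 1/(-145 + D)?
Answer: -1/104 ≈ -0.0096154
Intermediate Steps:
D = 41 (D = 35 + 6 = 41)
1/(-145 + D) = 1/(-145 + 41) = 1/(-104) = -1/104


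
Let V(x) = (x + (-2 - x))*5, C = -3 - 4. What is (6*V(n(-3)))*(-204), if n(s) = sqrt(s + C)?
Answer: 12240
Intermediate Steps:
C = -7
n(s) = sqrt(-7 + s) (n(s) = sqrt(s - 7) = sqrt(-7 + s))
V(x) = -10 (V(x) = -2*5 = -10)
(6*V(n(-3)))*(-204) = (6*(-10))*(-204) = -60*(-204) = 12240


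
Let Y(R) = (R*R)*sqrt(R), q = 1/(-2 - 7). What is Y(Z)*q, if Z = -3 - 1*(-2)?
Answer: -I/9 ≈ -0.11111*I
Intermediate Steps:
q = -1/9 (q = 1/(-9) = -1/9 ≈ -0.11111)
Z = -1 (Z = -3 + 2 = -1)
Y(R) = R**(5/2) (Y(R) = R**2*sqrt(R) = R**(5/2))
Y(Z)*q = (-1)**(5/2)*(-1/9) = I*(-1/9) = -I/9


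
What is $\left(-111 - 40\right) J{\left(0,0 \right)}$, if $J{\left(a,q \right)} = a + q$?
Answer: $0$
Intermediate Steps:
$\left(-111 - 40\right) J{\left(0,0 \right)} = \left(-111 - 40\right) \left(0 + 0\right) = \left(-151\right) 0 = 0$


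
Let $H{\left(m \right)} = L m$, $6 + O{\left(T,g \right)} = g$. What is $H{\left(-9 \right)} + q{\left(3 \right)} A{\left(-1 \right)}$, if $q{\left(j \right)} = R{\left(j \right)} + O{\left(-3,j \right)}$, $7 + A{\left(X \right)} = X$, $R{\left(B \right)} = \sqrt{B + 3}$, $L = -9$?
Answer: $105 - 8 \sqrt{6} \approx 85.404$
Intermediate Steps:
$O{\left(T,g \right)} = -6 + g$
$R{\left(B \right)} = \sqrt{3 + B}$
$A{\left(X \right)} = -7 + X$
$H{\left(m \right)} = - 9 m$
$q{\left(j \right)} = -6 + j + \sqrt{3 + j}$ ($q{\left(j \right)} = \sqrt{3 + j} + \left(-6 + j\right) = -6 + j + \sqrt{3 + j}$)
$H{\left(-9 \right)} + q{\left(3 \right)} A{\left(-1 \right)} = \left(-9\right) \left(-9\right) + \left(-6 + 3 + \sqrt{3 + 3}\right) \left(-7 - 1\right) = 81 + \left(-6 + 3 + \sqrt{6}\right) \left(-8\right) = 81 + \left(-3 + \sqrt{6}\right) \left(-8\right) = 81 + \left(24 - 8 \sqrt{6}\right) = 105 - 8 \sqrt{6}$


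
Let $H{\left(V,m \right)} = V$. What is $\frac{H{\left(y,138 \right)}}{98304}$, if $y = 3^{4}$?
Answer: $\frac{27}{32768} \approx 0.00082397$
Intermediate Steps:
$y = 81$
$\frac{H{\left(y,138 \right)}}{98304} = \frac{81}{98304} = 81 \cdot \frac{1}{98304} = \frac{27}{32768}$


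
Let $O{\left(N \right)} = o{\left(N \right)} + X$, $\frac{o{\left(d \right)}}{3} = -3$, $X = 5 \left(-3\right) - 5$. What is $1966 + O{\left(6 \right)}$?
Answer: $1937$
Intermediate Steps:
$X = -20$ ($X = -15 - 5 = -20$)
$o{\left(d \right)} = -9$ ($o{\left(d \right)} = 3 \left(-3\right) = -9$)
$O{\left(N \right)} = -29$ ($O{\left(N \right)} = -9 - 20 = -29$)
$1966 + O{\left(6 \right)} = 1966 - 29 = 1937$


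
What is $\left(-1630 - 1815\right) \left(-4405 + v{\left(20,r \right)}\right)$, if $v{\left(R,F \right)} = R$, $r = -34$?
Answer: $15106325$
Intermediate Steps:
$\left(-1630 - 1815\right) \left(-4405 + v{\left(20,r \right)}\right) = \left(-1630 - 1815\right) \left(-4405 + 20\right) = \left(-3445\right) \left(-4385\right) = 15106325$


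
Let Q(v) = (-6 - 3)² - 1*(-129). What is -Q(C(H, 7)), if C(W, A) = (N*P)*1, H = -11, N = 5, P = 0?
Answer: -210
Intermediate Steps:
C(W, A) = 0 (C(W, A) = (5*0)*1 = 0*1 = 0)
Q(v) = 210 (Q(v) = (-9)² + 129 = 81 + 129 = 210)
-Q(C(H, 7)) = -1*210 = -210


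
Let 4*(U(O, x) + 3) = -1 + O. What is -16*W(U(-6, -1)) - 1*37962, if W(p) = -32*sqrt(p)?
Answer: -37962 + 256*I*sqrt(19) ≈ -37962.0 + 1115.9*I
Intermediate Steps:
U(O, x) = -13/4 + O/4 (U(O, x) = -3 + (-1 + O)/4 = -3 + (-1/4 + O/4) = -13/4 + O/4)
-16*W(U(-6, -1)) - 1*37962 = -(-512)*sqrt(-13/4 + (1/4)*(-6)) - 1*37962 = -(-512)*sqrt(-13/4 - 3/2) - 37962 = -(-512)*sqrt(-19/4) - 37962 = -(-512)*I*sqrt(19)/2 - 37962 = -(-256)*I*sqrt(19) - 37962 = 256*I*sqrt(19) - 37962 = -37962 + 256*I*sqrt(19)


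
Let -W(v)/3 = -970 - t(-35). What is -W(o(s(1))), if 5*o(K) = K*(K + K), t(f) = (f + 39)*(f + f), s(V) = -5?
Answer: -2070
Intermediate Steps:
t(f) = 2*f*(39 + f) (t(f) = (39 + f)*(2*f) = 2*f*(39 + f))
o(K) = 2*K²/5 (o(K) = (K*(K + K))/5 = (K*(2*K))/5 = (2*K²)/5 = 2*K²/5)
W(v) = 2070 (W(v) = -3*(-970 - 2*(-35)*(39 - 35)) = -3*(-970 - 2*(-35)*4) = -3*(-970 - 1*(-280)) = -3*(-970 + 280) = -3*(-690) = 2070)
-W(o(s(1))) = -1*2070 = -2070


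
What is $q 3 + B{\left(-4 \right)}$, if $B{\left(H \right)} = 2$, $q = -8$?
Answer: $-22$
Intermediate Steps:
$q 3 + B{\left(-4 \right)} = \left(-8\right) 3 + 2 = -24 + 2 = -22$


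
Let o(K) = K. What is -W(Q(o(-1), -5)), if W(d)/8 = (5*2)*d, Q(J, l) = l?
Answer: 400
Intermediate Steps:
W(d) = 80*d (W(d) = 8*((5*2)*d) = 8*(10*d) = 80*d)
-W(Q(o(-1), -5)) = -80*(-5) = -1*(-400) = 400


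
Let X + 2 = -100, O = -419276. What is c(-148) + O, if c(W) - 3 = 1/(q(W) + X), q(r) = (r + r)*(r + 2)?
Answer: -18076536121/43114 ≈ -4.1927e+5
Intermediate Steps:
q(r) = 2*r*(2 + r) (q(r) = (2*r)*(2 + r) = 2*r*(2 + r))
X = -102 (X = -2 - 100 = -102)
c(W) = 3 + 1/(-102 + 2*W*(2 + W)) (c(W) = 3 + 1/(2*W*(2 + W) - 102) = 3 + 1/(-102 + 2*W*(2 + W)))
c(-148) + O = (-305 + 6*(-148)*(2 - 148))/(2*(-51 - 148*(2 - 148))) - 419276 = (-305 + 6*(-148)*(-146))/(2*(-51 - 148*(-146))) - 419276 = (-305 + 129648)/(2*(-51 + 21608)) - 419276 = (½)*129343/21557 - 419276 = (½)*(1/21557)*129343 - 419276 = 129343/43114 - 419276 = -18076536121/43114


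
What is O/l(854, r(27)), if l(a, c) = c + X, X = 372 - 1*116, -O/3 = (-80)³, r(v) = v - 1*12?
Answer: 1536000/271 ≈ 5667.9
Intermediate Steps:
r(v) = -12 + v (r(v) = v - 12 = -12 + v)
O = 1536000 (O = -3*(-80)³ = -3*(-512000) = 1536000)
X = 256 (X = 372 - 116 = 256)
l(a, c) = 256 + c (l(a, c) = c + 256 = 256 + c)
O/l(854, r(27)) = 1536000/(256 + (-12 + 27)) = 1536000/(256 + 15) = 1536000/271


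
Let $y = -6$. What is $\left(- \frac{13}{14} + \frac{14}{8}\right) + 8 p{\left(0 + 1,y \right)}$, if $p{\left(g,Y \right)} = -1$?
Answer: $- \frac{201}{28} \approx -7.1786$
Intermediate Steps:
$\left(- \frac{13}{14} + \frac{14}{8}\right) + 8 p{\left(0 + 1,y \right)} = \left(- \frac{13}{14} + \frac{14}{8}\right) + 8 \left(-1\right) = \left(\left(-13\right) \frac{1}{14} + 14 \cdot \frac{1}{8}\right) - 8 = \left(- \frac{13}{14} + \frac{7}{4}\right) - 8 = \frac{23}{28} - 8 = - \frac{201}{28}$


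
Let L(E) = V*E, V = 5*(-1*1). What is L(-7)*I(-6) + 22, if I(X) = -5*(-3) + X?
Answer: 337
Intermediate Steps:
V = -5 (V = 5*(-1) = -5)
L(E) = -5*E
I(X) = 15 + X
L(-7)*I(-6) + 22 = (-5*(-7))*(15 - 6) + 22 = 35*9 + 22 = 315 + 22 = 337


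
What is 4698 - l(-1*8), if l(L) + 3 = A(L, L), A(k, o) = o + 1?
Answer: 4708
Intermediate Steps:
A(k, o) = 1 + o
l(L) = -2 + L (l(L) = -3 + (1 + L) = -2 + L)
4698 - l(-1*8) = 4698 - (-2 - 1*8) = 4698 - (-2 - 8) = 4698 - 1*(-10) = 4698 + 10 = 4708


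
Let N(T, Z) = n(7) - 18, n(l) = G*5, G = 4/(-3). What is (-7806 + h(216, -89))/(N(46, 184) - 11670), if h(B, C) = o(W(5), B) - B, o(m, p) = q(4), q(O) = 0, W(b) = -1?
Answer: 1719/2506 ≈ 0.68595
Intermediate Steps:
G = -4/3 (G = 4*(-⅓) = -4/3 ≈ -1.3333)
o(m, p) = 0
n(l) = -20/3 (n(l) = -4/3*5 = -20/3)
h(B, C) = -B (h(B, C) = 0 - B = -B)
N(T, Z) = -74/3 (N(T, Z) = -20/3 - 18 = -74/3)
(-7806 + h(216, -89))/(N(46, 184) - 11670) = (-7806 - 1*216)/(-74/3 - 11670) = (-7806 - 216)/(-35084/3) = -8022*(-3/35084) = 1719/2506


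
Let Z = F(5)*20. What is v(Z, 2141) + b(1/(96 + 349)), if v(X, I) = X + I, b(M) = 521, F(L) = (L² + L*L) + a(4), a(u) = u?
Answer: 3742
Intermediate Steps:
F(L) = 4 + 2*L² (F(L) = (L² + L*L) + 4 = (L² + L²) + 4 = 2*L² + 4 = 4 + 2*L²)
Z = 1080 (Z = (4 + 2*5²)*20 = (4 + 2*25)*20 = (4 + 50)*20 = 54*20 = 1080)
v(X, I) = I + X
v(Z, 2141) + b(1/(96 + 349)) = (2141 + 1080) + 521 = 3221 + 521 = 3742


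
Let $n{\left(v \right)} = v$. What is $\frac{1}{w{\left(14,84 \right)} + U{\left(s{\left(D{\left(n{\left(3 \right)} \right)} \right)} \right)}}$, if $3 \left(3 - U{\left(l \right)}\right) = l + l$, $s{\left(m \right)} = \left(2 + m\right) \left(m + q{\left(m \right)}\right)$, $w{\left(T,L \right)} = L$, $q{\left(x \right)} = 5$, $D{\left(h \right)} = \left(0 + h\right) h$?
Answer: $- \frac{3}{47} \approx -0.06383$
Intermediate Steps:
$D{\left(h \right)} = h^{2}$ ($D{\left(h \right)} = h h = h^{2}$)
$s{\left(m \right)} = \left(2 + m\right) \left(5 + m\right)$ ($s{\left(m \right)} = \left(2 + m\right) \left(m + 5\right) = \left(2 + m\right) \left(5 + m\right)$)
$U{\left(l \right)} = 3 - \frac{2 l}{3}$ ($U{\left(l \right)} = 3 - \frac{l + l}{3} = 3 - \frac{2 l}{3}$)
$\frac{1}{w{\left(14,84 \right)} + U{\left(s{\left(D{\left(n{\left(3 \right)} \right)} \right)} \right)}} = \frac{1}{84 + \left(3 - \frac{2 \left(10 + \left(3^{2}\right)^{2} + 7 \cdot 3^{2}\right)}{3}\right)} = \frac{1}{84 + \left(3 - \frac{2 \left(10 + 9^{2} + 7 \cdot 9\right)}{3}\right)} = \frac{1}{84 + \left(3 - \frac{2 \left(10 + 81 + 63\right)}{3}\right)} = \frac{1}{84 + \left(3 - \frac{308}{3}\right)} = \frac{1}{84 - \frac{299}{3}} = \frac{1}{- \frac{47}{3}} = - \frac{3}{47}$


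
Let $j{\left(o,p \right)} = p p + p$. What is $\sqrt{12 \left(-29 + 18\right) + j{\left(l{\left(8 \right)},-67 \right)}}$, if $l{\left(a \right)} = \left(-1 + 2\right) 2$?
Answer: $\sqrt{4290} \approx 65.498$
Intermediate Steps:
$l{\left(a \right)} = 2$ ($l{\left(a \right)} = 1 \cdot 2 = 2$)
$j{\left(o,p \right)} = p + p^{2}$ ($j{\left(o,p \right)} = p^{2} + p = p + p^{2}$)
$\sqrt{12 \left(-29 + 18\right) + j{\left(l{\left(8 \right)},-67 \right)}} = \sqrt{12 \left(-29 + 18\right) - 67 \left(1 - 67\right)} = \sqrt{12 \left(-11\right) - -4422} = \sqrt{-132 + 4422} = \sqrt{4290}$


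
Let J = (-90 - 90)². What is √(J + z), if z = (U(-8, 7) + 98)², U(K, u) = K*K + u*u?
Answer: √76921 ≈ 277.35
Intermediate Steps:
U(K, u) = K² + u²
J = 32400 (J = (-180)² = 32400)
z = 44521 (z = (((-8)² + 7²) + 98)² = ((64 + 49) + 98)² = (113 + 98)² = 211² = 44521)
√(J + z) = √(32400 + 44521) = √76921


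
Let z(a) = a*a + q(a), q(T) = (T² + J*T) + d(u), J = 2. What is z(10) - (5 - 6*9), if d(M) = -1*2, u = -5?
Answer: 267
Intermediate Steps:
d(M) = -2
q(T) = -2 + T² + 2*T (q(T) = (T² + 2*T) - 2 = -2 + T² + 2*T)
z(a) = -2 + 2*a + 2*a² (z(a) = a*a + (-2 + a² + 2*a) = a² + (-2 + a² + 2*a) = -2 + 2*a + 2*a²)
z(10) - (5 - 6*9) = (-2 + 2*10 + 2*10²) - (5 - 6*9) = (-2 + 20 + 2*100) - (5 - 54) = (-2 + 20 + 200) - 1*(-49) = 218 + 49 = 267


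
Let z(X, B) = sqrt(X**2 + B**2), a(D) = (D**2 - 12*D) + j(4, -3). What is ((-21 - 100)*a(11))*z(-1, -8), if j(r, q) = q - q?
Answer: 1331*sqrt(65) ≈ 10731.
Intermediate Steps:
j(r, q) = 0
a(D) = D**2 - 12*D (a(D) = (D**2 - 12*D) + 0 = D**2 - 12*D)
z(X, B) = sqrt(B**2 + X**2)
((-21 - 100)*a(11))*z(-1, -8) = ((-21 - 100)*(11*(-12 + 11)))*sqrt((-8)**2 + (-1)**2) = (-1331*(-1))*sqrt(64 + 1) = (-121*(-11))*sqrt(65) = 1331*sqrt(65)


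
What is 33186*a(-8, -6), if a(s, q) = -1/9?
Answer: -11062/3 ≈ -3687.3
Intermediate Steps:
a(s, q) = -⅑ (a(s, q) = -1*⅑ = -⅑)
33186*a(-8, -6) = 33186*(-⅑) = -11062/3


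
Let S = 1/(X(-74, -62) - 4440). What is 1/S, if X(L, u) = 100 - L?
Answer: -4266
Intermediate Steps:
S = -1/4266 (S = 1/((100 - 1*(-74)) - 4440) = 1/((100 + 74) - 4440) = 1/(174 - 4440) = 1/(-4266) = -1/4266 ≈ -0.00023441)
1/S = 1/(-1/4266) = -4266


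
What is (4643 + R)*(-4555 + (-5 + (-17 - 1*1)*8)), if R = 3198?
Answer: -36884064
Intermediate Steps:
(4643 + R)*(-4555 + (-5 + (-17 - 1*1)*8)) = (4643 + 3198)*(-4555 + (-5 + (-17 - 1*1)*8)) = 7841*(-4555 + (-5 + (-17 - 1)*8)) = 7841*(-4555 + (-5 - 18*8)) = 7841*(-4555 + (-5 - 144)) = 7841*(-4555 - 149) = 7841*(-4704) = -36884064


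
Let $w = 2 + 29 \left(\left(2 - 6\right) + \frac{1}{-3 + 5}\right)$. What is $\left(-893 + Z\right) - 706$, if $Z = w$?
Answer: $- \frac{3397}{2} \approx -1698.5$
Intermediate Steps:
$w = - \frac{199}{2}$ ($w = 2 + 29 \left(-4 + \frac{1}{2}\right) = 2 + 29 \left(- \frac{7}{2}\right) = 2 - \frac{203}{2} = - \frac{199}{2} \approx -99.5$)
$Z = - \frac{199}{2} \approx -99.5$
$\left(-893 + Z\right) - 706 = \left(-893 - \frac{199}{2}\right) - 706 = - \frac{1985}{2} - 706 = - \frac{3397}{2}$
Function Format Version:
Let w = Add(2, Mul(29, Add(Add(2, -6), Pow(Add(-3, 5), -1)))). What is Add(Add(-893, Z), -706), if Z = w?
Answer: Rational(-3397, 2) ≈ -1698.5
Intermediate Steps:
w = Rational(-199, 2) (w = Add(2, Mul(29, Add(-4, Pow(2, -1)))) = Add(2, Mul(29, Add(-4, Rational(1, 2)))) = Add(2, Mul(29, Rational(-7, 2))) = Add(2, Rational(-203, 2)) = Rational(-199, 2) ≈ -99.500)
Z = Rational(-199, 2) ≈ -99.500
Add(Add(-893, Z), -706) = Add(Add(-893, Rational(-199, 2)), -706) = Add(Rational(-1985, 2), -706) = Rational(-3397, 2)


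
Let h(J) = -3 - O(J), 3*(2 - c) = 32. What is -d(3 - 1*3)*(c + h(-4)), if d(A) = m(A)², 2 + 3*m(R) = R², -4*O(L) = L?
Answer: 152/27 ≈ 5.6296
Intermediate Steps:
c = -26/3 (c = 2 - ⅓*32 = 2 - 32/3 = -26/3 ≈ -8.6667)
O(L) = -L/4
m(R) = -⅔ + R²/3
h(J) = -3 + J/4 (h(J) = -3 - (-1)*J/4 = -3 + J/4)
d(A) = (-⅔ + A²/3)²
-d(3 - 1*3)*(c + h(-4)) = -(-2 + (3 - 1*3)²)²/9*(-26/3 + (-3 + (¼)*(-4))) = -(-2 + (3 - 3)²)²/9*(-26/3 + (-3 - 1)) = -(-2 + 0²)²/9*(-26/3 - 4) = -(-2 + 0)²/9*(-38)/3 = -(⅑)*(-2)²*(-38)/3 = -(⅑)*4*(-38)/3 = -4*(-38)/(9*3) = -1*(-152/27) = 152/27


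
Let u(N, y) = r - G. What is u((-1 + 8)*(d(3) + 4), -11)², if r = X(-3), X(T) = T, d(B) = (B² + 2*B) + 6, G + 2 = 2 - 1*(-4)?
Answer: 49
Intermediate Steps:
G = 4 (G = -2 + (2 - 1*(-4)) = -2 + (2 + 4) = -2 + 6 = 4)
d(B) = 6 + B² + 2*B
r = -3
u(N, y) = -7 (u(N, y) = -3 - 1*4 = -3 - 4 = -7)
u((-1 + 8)*(d(3) + 4), -11)² = (-7)² = 49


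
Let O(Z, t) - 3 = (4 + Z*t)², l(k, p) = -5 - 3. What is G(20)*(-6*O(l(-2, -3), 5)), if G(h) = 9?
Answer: -70146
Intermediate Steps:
l(k, p) = -8
O(Z, t) = 3 + (4 + Z*t)²
G(20)*(-6*O(l(-2, -3), 5)) = 9*(-6*(3 + (4 - 8*5)²)) = 9*(-6*(3 + (4 - 40)²)) = 9*(-6*(3 + (-36)²)) = 9*(-6*(3 + 1296)) = 9*(-6*1299) = 9*(-7794) = -70146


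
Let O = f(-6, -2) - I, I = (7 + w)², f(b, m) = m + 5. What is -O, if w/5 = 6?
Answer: 1366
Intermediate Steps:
w = 30 (w = 5*6 = 30)
f(b, m) = 5 + m
I = 1369 (I = (7 + 30)² = 37² = 1369)
O = -1366 (O = (5 - 2) - 1*1369 = 3 - 1369 = -1366)
-O = -1*(-1366) = 1366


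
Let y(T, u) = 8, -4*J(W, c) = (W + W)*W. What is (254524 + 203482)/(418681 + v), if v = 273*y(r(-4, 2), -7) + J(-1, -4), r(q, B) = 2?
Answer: 916012/841729 ≈ 1.0883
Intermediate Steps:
J(W, c) = -W**2/2 (J(W, c) = -(W + W)*W/4 = -2*W*W/4 = -W**2/2)
v = 4367/2 (v = 273*8 - 1/2*(-1)**2 = 2184 - 1/2*1 = 2184 - 1/2 = 4367/2 ≈ 2183.5)
(254524 + 203482)/(418681 + v) = (254524 + 203482)/(418681 + 4367/2) = 458006/(841729/2) = 458006*(2/841729) = 916012/841729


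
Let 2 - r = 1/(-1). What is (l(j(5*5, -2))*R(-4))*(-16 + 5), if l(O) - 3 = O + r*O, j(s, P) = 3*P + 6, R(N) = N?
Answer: 132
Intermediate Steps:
r = 3 (r = 2 - 1/(-1) = 2 - 1*(-1) = 2 + 1 = 3)
j(s, P) = 6 + 3*P
l(O) = 3 + 4*O (l(O) = 3 + (O + 3*O) = 3 + 4*O)
(l(j(5*5, -2))*R(-4))*(-16 + 5) = ((3 + 4*(6 + 3*(-2)))*(-4))*(-16 + 5) = ((3 + 4*(6 - 6))*(-4))*(-11) = ((3 + 4*0)*(-4))*(-11) = ((3 + 0)*(-4))*(-11) = (3*(-4))*(-11) = -12*(-11) = 132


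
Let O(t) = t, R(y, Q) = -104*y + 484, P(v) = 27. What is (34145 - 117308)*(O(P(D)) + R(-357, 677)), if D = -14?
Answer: -3130172157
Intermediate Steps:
R(y, Q) = 484 - 104*y
(34145 - 117308)*(O(P(D)) + R(-357, 677)) = (34145 - 117308)*(27 + (484 - 104*(-357))) = -83163*(27 + (484 + 37128)) = -83163*(27 + 37612) = -83163*37639 = -3130172157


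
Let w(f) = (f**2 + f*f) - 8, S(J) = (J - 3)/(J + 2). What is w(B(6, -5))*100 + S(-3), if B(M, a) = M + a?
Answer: -594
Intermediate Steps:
S(J) = (-3 + J)/(2 + J)
w(f) = -8 + 2*f**2 (w(f) = (f**2 + f**2) - 8 = 2*f**2 - 8 = -8 + 2*f**2)
w(B(6, -5))*100 + S(-3) = (-8 + 2*(6 - 5)**2)*100 + (-3 - 3)/(2 - 3) = (-8 + 2*1**2)*100 - 6/(-1) = (-8 + 2*1)*100 - 1*(-6) = (-8 + 2)*100 + 6 = -6*100 + 6 = -600 + 6 = -594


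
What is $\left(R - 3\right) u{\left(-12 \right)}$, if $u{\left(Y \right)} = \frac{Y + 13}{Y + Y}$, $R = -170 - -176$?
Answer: $- \frac{1}{8} \approx -0.125$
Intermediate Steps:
$R = 6$ ($R = -170 + 176 = 6$)
$u{\left(Y \right)} = \frac{13 + Y}{2 Y}$
$\left(R - 3\right) u{\left(-12 \right)} = \left(6 - 3\right) \frac{13 - 12}{2 \left(-12\right)} = 3 \cdot \frac{1}{2} \left(- \frac{1}{12}\right) 1 = 3 \left(- \frac{1}{24}\right) = - \frac{1}{8}$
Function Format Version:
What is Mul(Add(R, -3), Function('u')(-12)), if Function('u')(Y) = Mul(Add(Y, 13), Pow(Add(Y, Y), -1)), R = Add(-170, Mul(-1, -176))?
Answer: Rational(-1, 8) ≈ -0.12500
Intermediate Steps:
R = 6 (R = Add(-170, 176) = 6)
Function('u')(Y) = Mul(Rational(1, 2), Pow(Y, -1), Add(13, Y)) (Function('u')(Y) = Mul(Add(13, Y), Pow(Mul(2, Y), -1)) = Mul(Add(13, Y), Mul(Rational(1, 2), Pow(Y, -1))) = Mul(Rational(1, 2), Pow(Y, -1), Add(13, Y)))
Mul(Add(R, -3), Function('u')(-12)) = Mul(Add(6, -3), Mul(Rational(1, 2), Pow(-12, -1), Add(13, -12))) = Mul(3, Mul(Rational(1, 2), Rational(-1, 12), 1)) = Mul(3, Rational(-1, 24)) = Rational(-1, 8)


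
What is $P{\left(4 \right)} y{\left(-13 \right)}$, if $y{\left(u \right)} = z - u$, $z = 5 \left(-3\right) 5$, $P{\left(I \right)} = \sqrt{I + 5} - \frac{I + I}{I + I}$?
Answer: $-124$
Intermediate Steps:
$P{\left(I \right)} = -1 + \sqrt{5 + I}$ ($P{\left(I \right)} = \sqrt{5 + I} - \frac{2 I}{2 I} = \sqrt{5 + I} - 2 I \frac{1}{2 I} = \sqrt{5 + I} - 1 = -1 + \sqrt{5 + I}$)
$z = -75$ ($z = \left(-15\right) 5 = -75$)
$y{\left(u \right)} = -75 - u$
$P{\left(4 \right)} y{\left(-13 \right)} = \left(-1 + \sqrt{5 + 4}\right) \left(-75 - -13\right) = \left(-1 + \sqrt{9}\right) \left(-75 + 13\right) = \left(-1 + 3\right) \left(-62\right) = 2 \left(-62\right) = -124$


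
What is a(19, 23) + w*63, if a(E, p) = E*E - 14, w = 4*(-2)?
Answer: -157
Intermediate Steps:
w = -8
a(E, p) = -14 + E² (a(E, p) = E² - 14 = -14 + E²)
a(19, 23) + w*63 = (-14 + 19²) - 8*63 = (-14 + 361) - 504 = 347 - 504 = -157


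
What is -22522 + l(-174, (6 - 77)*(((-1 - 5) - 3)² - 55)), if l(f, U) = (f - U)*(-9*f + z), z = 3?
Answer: 2600846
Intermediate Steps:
l(f, U) = (3 - 9*f)*(f - U) (l(f, U) = (f - U)*(-9*f + 3) = (f - U)*(3 - 9*f) = (3 - 9*f)*(f - U))
-22522 + l(-174, (6 - 77)*(((-1 - 5) - 3)² - 55)) = -22522 + (-9*(-174)² - 3*(6 - 77)*(((-1 - 5) - 3)² - 55) + 3*(-174) + 9*((6 - 77)*(((-1 - 5) - 3)² - 55))*(-174)) = -22522 + (-9*30276 - (-213)*((-6 - 3)² - 55) - 522 + 9*(-71*((-6 - 3)² - 55))*(-174)) = -22522 + (-272484 - (-213)*((-9)² - 55) - 522 + 9*(-71*((-9)² - 55))*(-174)) = -22522 + (-272484 - (-213)*(81 - 55) - 522 + 9*(-71*(81 - 55))*(-174)) = -22522 + (-272484 - (-213)*26 - 522 + 9*(-71*26)*(-174)) = -22522 + (-272484 - 3*(-1846) - 522 + 9*(-1846)*(-174)) = -22522 + (-272484 + 5538 - 522 + 2890836) = -22522 + 2623368 = 2600846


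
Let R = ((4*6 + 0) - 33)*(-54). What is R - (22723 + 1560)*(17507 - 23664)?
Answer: 149510917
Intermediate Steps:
R = 486 (R = ((24 + 0) - 33)*(-54) = (24 - 33)*(-54) = -9*(-54) = 486)
R - (22723 + 1560)*(17507 - 23664) = 486 - (22723 + 1560)*(17507 - 23664) = 486 - 24283*(-6157) = 486 - 1*(-149510431) = 486 + 149510431 = 149510917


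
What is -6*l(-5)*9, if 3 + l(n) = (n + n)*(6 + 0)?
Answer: 3402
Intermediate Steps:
l(n) = -3 + 12*n (l(n) = -3 + (n + n)*(6 + 0) = -3 + (2*n)*6 = -3 + 12*n)
-6*l(-5)*9 = -6*(-3 + 12*(-5))*9 = -6*(-3 - 60)*9 = -6*(-63)*9 = 378*9 = 3402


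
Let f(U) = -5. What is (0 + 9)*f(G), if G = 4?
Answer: -45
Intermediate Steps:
(0 + 9)*f(G) = (0 + 9)*(-5) = 9*(-5) = -45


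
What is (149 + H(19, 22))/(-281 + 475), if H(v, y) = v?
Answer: 84/97 ≈ 0.86598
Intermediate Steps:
(149 + H(19, 22))/(-281 + 475) = (149 + 19)/(-281 + 475) = 168/194 = 168*(1/194) = 84/97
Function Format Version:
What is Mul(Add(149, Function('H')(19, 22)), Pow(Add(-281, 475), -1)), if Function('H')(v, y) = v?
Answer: Rational(84, 97) ≈ 0.86598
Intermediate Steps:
Mul(Add(149, Function('H')(19, 22)), Pow(Add(-281, 475), -1)) = Mul(Add(149, 19), Pow(Add(-281, 475), -1)) = Mul(168, Pow(194, -1)) = Mul(168, Rational(1, 194)) = Rational(84, 97)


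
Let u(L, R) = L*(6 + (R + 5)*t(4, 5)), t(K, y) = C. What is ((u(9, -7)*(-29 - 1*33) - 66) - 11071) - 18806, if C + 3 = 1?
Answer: -35523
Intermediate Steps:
C = -2 (C = -3 + 1 = -2)
t(K, y) = -2
u(L, R) = L*(-4 - 2*R) (u(L, R) = L*(6 + (R + 5)*(-2)) = L*(6 + (5 + R)*(-2)) = L*(6 + (-10 - 2*R)) = L*(-4 - 2*R))
((u(9, -7)*(-29 - 1*33) - 66) - 11071) - 18806 = (((2*9*(-2 - 1*(-7)))*(-29 - 1*33) - 66) - 11071) - 18806 = (((2*9*(-2 + 7))*(-29 - 33) - 66) - 11071) - 18806 = (((2*9*5)*(-62) - 66) - 11071) - 18806 = ((90*(-62) - 66) - 11071) - 18806 = ((-5580 - 66) - 11071) - 18806 = (-5646 - 11071) - 18806 = -16717 - 18806 = -35523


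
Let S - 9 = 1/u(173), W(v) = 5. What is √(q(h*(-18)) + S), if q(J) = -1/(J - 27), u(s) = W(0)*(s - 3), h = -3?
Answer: √20984154/1530 ≈ 2.9940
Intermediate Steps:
u(s) = -15 + 5*s (u(s) = 5*(s - 3) = 5*(-3 + s) = -15 + 5*s)
q(J) = -1/(-27 + J)
S = 7651/850 (S = 9 + 1/(-15 + 5*173) = 9 + 1/(-15 + 865) = 9 + 1/850 = 7651/850 ≈ 9.0012)
√(q(h*(-18)) + S) = √(-1/(-27 - 3*(-18)) + 7651/850) = √(-1/(-27 + 54) + 7651/850) = √(-1/27 + 7651/850) = √(205727/22950) = √20984154/1530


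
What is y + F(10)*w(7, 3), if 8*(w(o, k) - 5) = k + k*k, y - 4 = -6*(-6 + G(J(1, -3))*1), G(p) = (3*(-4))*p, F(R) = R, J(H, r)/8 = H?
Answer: 681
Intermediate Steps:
J(H, r) = 8*H
G(p) = -12*p
y = 616 (y = 4 - 6*(-6 - 96*1) = 4 - 6*(-6 - 96) = 4 - 6*(-102) = 4 + 612 = 616)
w(o, k) = 5 + k/8 + k²/8 (w(o, k) = 5 + (k + k*k)/8 = 5 + (k + k²)/8 = 5 + (k/8 + k²/8) = 5 + k/8 + k²/8)
y + F(10)*w(7, 3) = 616 + 10*(5 + (⅛)*3 + (⅛)*3²) = 616 + 10*(5 + 3/8 + (⅛)*9) = 616 + 10*(5 + 3/8 + 9/8) = 616 + 10*(13/2) = 616 + 65 = 681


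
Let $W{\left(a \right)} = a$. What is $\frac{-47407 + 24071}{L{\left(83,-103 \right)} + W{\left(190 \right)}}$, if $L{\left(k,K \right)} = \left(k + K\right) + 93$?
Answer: $- \frac{23336}{263} \approx -88.73$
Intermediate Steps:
$L{\left(k,K \right)} = 93 + K + k$ ($L{\left(k,K \right)} = \left(K + k\right) + 93 = 93 + K + k$)
$\frac{-47407 + 24071}{L{\left(83,-103 \right)} + W{\left(190 \right)}} = \frac{-47407 + 24071}{\left(93 - 103 + 83\right) + 190} = - \frac{23336}{73 + 190} = - \frac{23336}{263}$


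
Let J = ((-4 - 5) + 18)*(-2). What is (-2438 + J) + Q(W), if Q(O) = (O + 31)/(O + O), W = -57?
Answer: -139979/57 ≈ -2455.8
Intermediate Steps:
Q(O) = (31 + O)/(2*O) (Q(O) = (31 + O)/((2*O)) = (31 + O)*(1/(2*O)) = (31 + O)/(2*O))
J = -18 (J = (-9 + 18)*(-2) = 9*(-2) = -18)
(-2438 + J) + Q(W) = (-2438 - 18) + (½)*(31 - 57)/(-57) = -2456 + (½)*(-1/57)*(-26) = -2456 + 13/57 = -139979/57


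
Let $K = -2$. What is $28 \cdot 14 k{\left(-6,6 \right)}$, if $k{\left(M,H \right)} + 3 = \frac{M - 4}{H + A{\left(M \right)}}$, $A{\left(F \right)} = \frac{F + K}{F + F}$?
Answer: $-1764$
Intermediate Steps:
$A{\left(F \right)} = \frac{-2 + F}{2 F}$ ($A{\left(F \right)} = \frac{F - 2}{F + F} = \frac{-2 + F}{2 F}$)
$k{\left(M,H \right)} = -3 + \frac{-4 + M}{H + \frac{-2 + M}{2 M}}$ ($k{\left(M,H \right)} = -3 + \frac{M - 4}{H + \frac{-2 + M}{2 M}} = -3 + \frac{-4 + M}{H + \frac{-2 + M}{2 M}}$)
$28 \cdot 14 k{\left(-6,6 \right)} = 28 \cdot 14 \frac{6 - -18 - - 12 \left(4 - -6 + 3 \cdot 6\right)}{-2 - 6 + 2 \cdot 6 \left(-6\right)} = 392 \frac{6 + 18 - - 12 \left(4 + 6 + 18\right)}{-2 - 6 - 72} = 392 \frac{6 + 18 - \left(-12\right) 28}{-80} = 392 \left(- \frac{6 + 18 + 336}{80}\right) = 392 \left(\left(- \frac{1}{80}\right) 360\right) = 392 \left(- \frac{9}{2}\right) = -1764$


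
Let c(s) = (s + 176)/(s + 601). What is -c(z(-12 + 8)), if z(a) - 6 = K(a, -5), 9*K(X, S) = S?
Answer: -1633/5458 ≈ -0.29919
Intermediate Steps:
K(X, S) = S/9
z(a) = 49/9 (z(a) = 6 + (⅑)*(-5) = 6 - 5/9 = 49/9)
c(s) = (176 + s)/(601 + s)
-c(z(-12 + 8)) = -(176 + 49/9)/(601 + 49/9) = -1633/(5458/9*9) = -9*1633/(5458*9) = -1*1633/5458 = -1633/5458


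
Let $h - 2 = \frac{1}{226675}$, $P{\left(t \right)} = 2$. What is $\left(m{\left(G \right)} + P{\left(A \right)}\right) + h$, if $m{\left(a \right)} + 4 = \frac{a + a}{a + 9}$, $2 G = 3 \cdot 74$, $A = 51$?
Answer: $\frac{1677399}{906700} \approx 1.85$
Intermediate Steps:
$G = 111$ ($G = \frac{3 \cdot 74}{2} = \frac{1}{2} \cdot 222 = 111$)
$m{\left(a \right)} = -4 + \frac{2 a}{9 + a}$ ($m{\left(a \right)} = -4 + \frac{a + a}{a + 9} = -4 + \frac{2 a}{9 + a}$)
$h = \frac{453351}{226675}$ ($h = 2 + \frac{1}{226675} = \frac{453351}{226675} \approx 2.0$)
$\left(m{\left(G \right)} + P{\left(A \right)}\right) + h = \left(\frac{2 \left(-18 - 111\right)}{9 + 111} + 2\right) + \frac{453351}{226675} = \left(\frac{2 \left(-18 - 111\right)}{120} + 2\right) + \frac{453351}{226675} = \left(2 \cdot \frac{1}{120} \left(-129\right) + 2\right) + \frac{453351}{226675} = \left(- \frac{43}{20} + 2\right) + \frac{453351}{226675} = - \frac{3}{20} + \frac{453351}{226675} = \frac{1677399}{906700}$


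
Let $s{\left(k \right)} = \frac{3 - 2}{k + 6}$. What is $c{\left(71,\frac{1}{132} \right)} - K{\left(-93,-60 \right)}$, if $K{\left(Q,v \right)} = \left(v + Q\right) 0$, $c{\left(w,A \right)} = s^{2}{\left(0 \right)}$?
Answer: $\frac{1}{36} \approx 0.027778$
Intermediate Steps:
$s{\left(k \right)} = \frac{1}{6 + k}$ ($s{\left(k \right)} = 1 \frac{1}{6 + k} = \frac{1}{6 + k}$)
$c{\left(w,A \right)} = \frac{1}{36}$ ($c{\left(w,A \right)} = \left(\frac{1}{6 + 0}\right)^{2} = \left(\frac{1}{6}\right)^{2} = \frac{1}{36}$)
$K{\left(Q,v \right)} = 0$ ($K{\left(Q,v \right)} = \left(Q + v\right) 0 = 0$)
$c{\left(71,\frac{1}{132} \right)} - K{\left(-93,-60 \right)} = \frac{1}{36} - 0 = \frac{1}{36} + 0 = \frac{1}{36}$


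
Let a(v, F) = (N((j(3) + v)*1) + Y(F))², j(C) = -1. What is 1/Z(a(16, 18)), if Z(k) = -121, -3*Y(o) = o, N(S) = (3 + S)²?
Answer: -1/121 ≈ -0.0082645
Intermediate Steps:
Y(o) = -o/3
a(v, F) = ((2 + v)² - F/3)² (a(v, F) = ((3 + (-1 + v)*1)² - F/3)² = ((3 + (-1 + v))² - F/3)² = ((2 + v)² - F/3)²)
1/Z(a(16, 18)) = 1/(-121) = -1/121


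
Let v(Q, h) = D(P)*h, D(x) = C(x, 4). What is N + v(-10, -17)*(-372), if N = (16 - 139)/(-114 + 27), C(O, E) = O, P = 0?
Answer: 41/29 ≈ 1.4138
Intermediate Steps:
D(x) = x
N = 41/29 (N = -123/(-87) = -123*(-1/87) = 41/29 ≈ 1.4138)
v(Q, h) = 0 (v(Q, h) = 0*h = 0)
N + v(-10, -17)*(-372) = 41/29 + 0*(-372) = 41/29 + 0 = 41/29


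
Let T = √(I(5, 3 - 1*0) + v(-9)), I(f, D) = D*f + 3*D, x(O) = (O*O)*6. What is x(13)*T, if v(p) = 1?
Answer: 5070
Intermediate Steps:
x(O) = 6*O² (x(O) = O²*6 = 6*O²)
I(f, D) = 3*D + D*f
T = 5 (T = √((3 - 1*0)*(3 + 5) + 1) = √((3 + 0)*8 + 1) = √(3*8 + 1) = √(24 + 1) = √25 = 5)
x(13)*T = (6*13²)*5 = (6*169)*5 = 1014*5 = 5070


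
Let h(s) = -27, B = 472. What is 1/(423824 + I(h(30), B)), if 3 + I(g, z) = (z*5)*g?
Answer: 1/360101 ≈ 2.7770e-6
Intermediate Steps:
I(g, z) = -3 + 5*g*z (I(g, z) = -3 + (z*5)*g = -3 + (5*z)*g = -3 + 5*g*z)
1/(423824 + I(h(30), B)) = 1/(423824 + (-3 + 5*(-27)*472)) = 1/(423824 + (-3 - 63720)) = 1/(423824 - 63723) = 1/360101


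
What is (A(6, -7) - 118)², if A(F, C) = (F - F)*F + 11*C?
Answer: 38025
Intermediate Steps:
A(F, C) = 11*C (A(F, C) = 0*F + 11*C = 0 + 11*C = 11*C)
(A(6, -7) - 118)² = (11*(-7) - 118)² = (-77 - 118)² = (-195)² = 38025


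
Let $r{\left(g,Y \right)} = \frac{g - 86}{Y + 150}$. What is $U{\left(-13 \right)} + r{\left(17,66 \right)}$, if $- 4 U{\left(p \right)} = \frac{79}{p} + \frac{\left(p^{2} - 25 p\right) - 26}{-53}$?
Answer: $\frac{169031}{49608} \approx 3.4073$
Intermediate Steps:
$U{\left(p \right)} = - \frac{13}{106} - \frac{79}{4 p} - \frac{25 p}{212} + \frac{p^{2}}{212}$ ($U{\left(p \right)} = - \frac{\frac{79}{p} + \frac{\left(p^{2} - 25 p\right) - 26}{-53}}{4} = - \frac{\frac{79}{p} + \left(-26 + p^{2} - 25 p\right) \left(- \frac{1}{53}\right)}{4} = - \frac{\frac{79}{p} + \left(\frac{26}{53} - \frac{p^{2}}{53} + \frac{25 p}{53}\right)}{4} = - \frac{\frac{26}{53} + \frac{79}{p} - \frac{p^{2}}{53} + \frac{25 p}{53}}{4} = - \frac{13}{106} - \frac{79}{4 p} - \frac{25 p}{212} + \frac{p^{2}}{212}$)
$r{\left(g,Y \right)} = \frac{-86 + g}{150 + Y}$
$U{\left(-13 \right)} + r{\left(17,66 \right)} = \frac{-4187 - - 13 \left(26 - \left(-13\right)^{2} + 25 \left(-13\right)\right)}{212 \left(-13\right)} + \frac{-86 + 17}{150 + 66} = \frac{1}{212} \left(- \frac{1}{13}\right) \left(-4187 - - 13 \left(26 - 169 - 325\right)\right) + \frac{1}{216} \left(-69\right) = \frac{1}{212} \left(- \frac{1}{13}\right) \left(-4187 - \left(-13\right) \left(-468\right)\right) - \frac{23}{72} = \frac{1}{212} \left(- \frac{1}{13}\right) \left(-4187 - 6084\right) - \frac{23}{72} = \frac{1}{212} \left(- \frac{1}{13}\right) \left(-10271\right) - \frac{23}{72} = \frac{10271}{2756} - \frac{23}{72} = \frac{169031}{49608}$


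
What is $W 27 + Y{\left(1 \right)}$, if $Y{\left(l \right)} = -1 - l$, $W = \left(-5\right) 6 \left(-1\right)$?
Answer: $808$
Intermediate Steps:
$W = 30$ ($W = \left(-30\right) \left(-1\right) = 30$)
$W 27 + Y{\left(1 \right)} = 30 \cdot 27 - 2 = 810 - 2 = 808$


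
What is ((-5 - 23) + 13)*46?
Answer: -690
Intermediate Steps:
((-5 - 23) + 13)*46 = (-28 + 13)*46 = -15*46 = -690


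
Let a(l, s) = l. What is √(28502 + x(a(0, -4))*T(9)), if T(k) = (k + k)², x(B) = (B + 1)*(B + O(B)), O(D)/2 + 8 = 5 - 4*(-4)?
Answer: √36926 ≈ 192.16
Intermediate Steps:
O(D) = 26 (O(D) = -16 + 2*(5 - 4*(-4)) = -16 + 2*(5 + 16) = -16 + 2*21 = -16 + 42 = 26)
x(B) = (1 + B)*(26 + B) (x(B) = (B + 1)*(B + 26) = (1 + B)*(26 + B))
T(k) = 4*k² (T(k) = (2*k)² = 4*k²)
√(28502 + x(a(0, -4))*T(9)) = √(28502 + (26 + 0² + 27*0)*(4*9²)) = √(28502 + (26 + 0 + 0)*(4*81)) = √(28502 + 26*324) = √(28502 + 8424) = √36926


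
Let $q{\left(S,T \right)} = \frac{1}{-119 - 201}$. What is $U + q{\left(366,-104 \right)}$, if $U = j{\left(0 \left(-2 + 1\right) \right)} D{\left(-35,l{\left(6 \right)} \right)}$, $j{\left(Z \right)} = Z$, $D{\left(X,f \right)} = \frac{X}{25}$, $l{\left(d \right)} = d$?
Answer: $- \frac{1}{320} \approx -0.003125$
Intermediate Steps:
$D{\left(X,f \right)} = \frac{X}{25}$ ($D{\left(X,f \right)} = X \frac{1}{25} = \frac{X}{25}$)
$q{\left(S,T \right)} = - \frac{1}{320}$ ($q{\left(S,T \right)} = \frac{1}{-320} = - \frac{1}{320}$)
$U = 0$ ($U = 0 \left(-2 + 1\right) \frac{1}{25} \left(-35\right) = 0 \left(-1\right) \left(- \frac{7}{5}\right) = 0 \left(- \frac{7}{5}\right) = 0$)
$U + q{\left(366,-104 \right)} = 0 - \frac{1}{320} = - \frac{1}{320}$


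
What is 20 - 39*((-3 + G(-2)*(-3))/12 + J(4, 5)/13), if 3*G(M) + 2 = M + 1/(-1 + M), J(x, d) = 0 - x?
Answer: 83/3 ≈ 27.667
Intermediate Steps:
J(x, d) = -x
G(M) = -⅔ + M/3 + 1/(3*(-1 + M)) (G(M) = -⅔ + (M + 1/(-1 + M))/3 = -⅔ + (M/3 + 1/(3*(-1 + M))) = -⅔ + M/3 + 1/(3*(-1 + M)))
20 - 39*((-3 + G(-2)*(-3))/12 + J(4, 5)/13) = 20 - 39*((-3 + ((1 - 1*(-2) + (⅓)*(-2)²)/(-1 - 2))*(-3))/12 - 1*4/13) = 20 - 39*((-3 + ((1 + 2 + (⅓)*4)/(-3))*(-3))*(1/12) - 4*1/13) = 20 - 39*((-3 - (1 + 2 + 4/3)/3*(-3))*(1/12) - 4/13) = 20 - 39*((-3 - ⅓*13/3*(-3))*(1/12) - 4/13) = 20 - 39*((-3 - 13/9*(-3))*(1/12) - 4/13) = 20 - 39*((-3 + 13/3)*(1/12) - 4/13) = 20 - 39*((4/3)*(1/12) - 4/13) = 20 - 39*(⅑ - 4/13) = 20 - 39*(-23/117) = 20 + 23/3 = 83/3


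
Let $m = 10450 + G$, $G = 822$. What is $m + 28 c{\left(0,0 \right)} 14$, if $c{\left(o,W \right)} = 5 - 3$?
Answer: $12056$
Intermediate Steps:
$c{\left(o,W \right)} = 2$
$m = 11272$ ($m = 10450 + 822 = 11272$)
$m + 28 c{\left(0,0 \right)} 14 = 11272 + 28 \cdot 2 \cdot 14 = 11272 + 56 \cdot 14 = 11272 + 784 = 12056$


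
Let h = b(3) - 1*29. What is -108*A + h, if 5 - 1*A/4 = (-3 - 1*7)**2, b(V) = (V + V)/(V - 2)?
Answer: 41017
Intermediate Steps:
b(V) = 2*V/(-2 + V) (b(V) = (2*V)/(-2 + V) = 2*V/(-2 + V))
h = -23 (h = 2*3/(-2 + 3) - 1*29 = 2*3/1 - 29 = 2*3*1 - 29 = 6 - 29 = -23)
A = -380 (A = 20 - 4*(-3 - 1*7)**2 = 20 - 4*(-3 - 7)**2 = 20 - 4*(-10)**2 = 20 - 4*100 = 20 - 400 = -380)
-108*A + h = -108*(-380) - 23 = 41040 - 23 = 41017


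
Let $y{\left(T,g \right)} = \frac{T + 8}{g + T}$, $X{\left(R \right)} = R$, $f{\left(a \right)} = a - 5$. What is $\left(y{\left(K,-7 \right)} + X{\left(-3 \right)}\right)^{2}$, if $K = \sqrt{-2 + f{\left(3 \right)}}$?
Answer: $\frac{43621}{2809} + \frac{12660 i}{2809} \approx 15.529 + 4.5069 i$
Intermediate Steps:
$f{\left(a \right)} = -5 + a$
$K = 2 i$ ($K = \sqrt{-2 + \left(-5 + 3\right)} = \sqrt{-2 - 2} = \sqrt{-4} = 2 i \approx 2.0 i$)
$y{\left(T,g \right)} = \frac{8 + T}{T + g}$
$\left(y{\left(K,-7 \right)} + X{\left(-3 \right)}\right)^{2} = \left(\frac{8 + 2 i}{2 i - 7} - 3\right)^{2} = \left(\frac{8 + 2 i}{-7 + 2 i} - 3\right)^{2} = \left(\frac{-7 - 2 i}{53} \left(8 + 2 i\right) - 3\right)^{2} = \left(\frac{\left(-7 - 2 i\right) \left(8 + 2 i\right)}{53} - 3\right)^{2} = \left(-3 + \frac{\left(-7 - 2 i\right) \left(8 + 2 i\right)}{53}\right)^{2}$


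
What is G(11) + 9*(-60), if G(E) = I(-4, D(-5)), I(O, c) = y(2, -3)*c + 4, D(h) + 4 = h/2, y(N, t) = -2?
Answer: -523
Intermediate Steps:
D(h) = -4 + h/2
I(O, c) = 4 - 2*c (I(O, c) = -2*c + 4 = 4 - 2*c)
G(E) = 17 (G(E) = 4 - 2*(-4 + (½)*(-5)) = 4 - 2*(-4 - 5/2) = 4 - 2*(-13/2) = 4 + 13 = 17)
G(11) + 9*(-60) = 17 + 9*(-60) = 17 - 540 = -523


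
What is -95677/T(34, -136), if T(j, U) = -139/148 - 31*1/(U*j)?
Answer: 16369186576/159537 ≈ 1.0260e+5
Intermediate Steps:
T(j, U) = -139/148 - 31/(U*j) (T(j, U) = -139*1/148 - 31*1/(U*j) = -139/148 - 31/(U*j))
-95677/T(34, -136) = -95677/(-139/148 - 31/(-136*34)) = -95677/(-139/148 - 31*(-1/136)*1/34) = -95677/(-139/148 + 31/4624) = -95677/(-159537/171088) = -95677*(-171088/159537) = 16369186576/159537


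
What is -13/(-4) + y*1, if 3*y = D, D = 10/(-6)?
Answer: 97/36 ≈ 2.6944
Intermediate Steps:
D = -5/3 (D = 10*(-1/6) = -5/3 ≈ -1.6667)
y = -5/9 (y = (1/3)*(-5/3) = -5/9 ≈ -0.55556)
-13/(-4) + y*1 = -13/(-4) - 5/9*1 = -13*(-1/4) - 5/9 = 13/4 - 5/9 = 97/36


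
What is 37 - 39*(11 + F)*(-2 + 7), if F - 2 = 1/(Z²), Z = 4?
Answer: -40163/16 ≈ -2510.2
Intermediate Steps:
F = 33/16 (F = 2 + 1/(4²) = 2 + 1/16 = 33/16 ≈ 2.0625)
37 - 39*(11 + F)*(-2 + 7) = 37 - 39*(11 + 33/16)*(-2 + 7) = 37 - 8151*5/16 = 37 - 39*1045/16 = 37 - 40755/16 = -40163/16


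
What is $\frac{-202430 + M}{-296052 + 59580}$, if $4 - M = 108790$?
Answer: $\frac{38902}{29559} \approx 1.3161$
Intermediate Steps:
$M = -108786$ ($M = 4 - 108790 = -108786$)
$\frac{-202430 + M}{-296052 + 59580} = \frac{-202430 - 108786}{-296052 + 59580} = - \frac{311216}{-236472} = \left(-311216\right) \left(- \frac{1}{236472}\right) = \frac{38902}{29559}$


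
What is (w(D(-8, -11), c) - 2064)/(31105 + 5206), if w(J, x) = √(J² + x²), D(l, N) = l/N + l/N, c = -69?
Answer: -2064/36311 + √576337/399421 ≈ -0.054942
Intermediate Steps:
D(l, N) = 2*l/N
(w(D(-8, -11), c) - 2064)/(31105 + 5206) = (√((2*(-8)/(-11))² + (-69)²) - 2064)/(31105 + 5206) = (√((2*(-8)*(-1/11))² + 4761) - 2064)/36311 = (√((16/11)² + 4761) - 2064)*(1/36311) = (√(256/121 + 4761) - 2064)*(1/36311) = (√(576337/121) - 2064)*(1/36311) = (√576337/11 - 2064)*(1/36311) = (-2064 + √576337/11)*(1/36311) = -2064/36311 + √576337/399421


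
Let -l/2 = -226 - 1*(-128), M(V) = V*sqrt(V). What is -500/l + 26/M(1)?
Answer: 1149/49 ≈ 23.449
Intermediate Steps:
M(V) = V**(3/2)
l = 196 (l = -2*(-226 - 1*(-128)) = -2*(-226 + 128) = -2*(-98) = 196)
-500/l + 26/M(1) = -500/196 + 26/(1**(3/2)) = -500*1/196 + 26/1 = -125/49 + 26*1 = -125/49 + 26 = 1149/49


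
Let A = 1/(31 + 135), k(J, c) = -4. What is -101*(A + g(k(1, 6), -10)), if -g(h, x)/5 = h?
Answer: -335421/166 ≈ -2020.6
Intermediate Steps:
g(h, x) = -5*h
A = 1/166 ≈ 0.0060241
-101*(A + g(k(1, 6), -10)) = -101*(1/166 - 5*(-4)) = -101*(1/166 + 20) = -101*3321/166 = -335421/166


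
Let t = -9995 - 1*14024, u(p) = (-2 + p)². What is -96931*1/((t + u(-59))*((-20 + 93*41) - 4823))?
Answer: -96931/20906940 ≈ -0.0046363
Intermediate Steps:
t = -24019 (t = -9995 - 14024 = -24019)
-96931*1/((t + u(-59))*((-20 + 93*41) - 4823)) = -96931*1/((-24019 + (-2 - 59)²)*((-20 + 93*41) - 4823)) = -96931*1/((-24019 + (-61)²)*((-20 + 3813) - 4823)) = -96931*1/((-24019 + 3721)*(3793 - 4823)) = -96931/((-1030*(-20298))) = -96931/20906940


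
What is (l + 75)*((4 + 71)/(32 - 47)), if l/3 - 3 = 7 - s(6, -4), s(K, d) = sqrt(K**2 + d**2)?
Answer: -525 + 30*sqrt(13) ≈ -416.83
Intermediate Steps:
l = 30 - 6*sqrt(13) (l = 9 + 3*(7 - sqrt(6**2 + (-4)**2)) = 9 + 3*(7 - sqrt(36 + 16)) = 9 + 3*(7 - sqrt(52)) = 9 + 3*(7 - 2*sqrt(13)) = 9 + (21 - 6*sqrt(13)) = 30 - 6*sqrt(13) ≈ 8.3667)
(l + 75)*((4 + 71)/(32 - 47)) = ((30 - 6*sqrt(13)) + 75)*((4 + 71)/(32 - 47)) = (105 - 6*sqrt(13))*(75/(-15)) = (105 - 6*sqrt(13))*(75*(-1/15)) = (105 - 6*sqrt(13))*(-5) = -525 + 30*sqrt(13)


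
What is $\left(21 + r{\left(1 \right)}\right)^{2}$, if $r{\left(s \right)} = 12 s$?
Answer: $1089$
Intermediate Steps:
$\left(21 + r{\left(1 \right)}\right)^{2} = \left(21 + 12 \cdot 1\right)^{2} = \left(21 + 12\right)^{2} = 33^{2} = 1089$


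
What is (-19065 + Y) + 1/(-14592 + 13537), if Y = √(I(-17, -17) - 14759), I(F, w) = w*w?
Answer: -20113576/1055 + I*√14470 ≈ -19065.0 + 120.29*I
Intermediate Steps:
I(F, w) = w²
Y = I*√14470 (Y = √((-17)² - 14759) = √(289 - 14759) = √(-14470) = I*√14470 ≈ 120.29*I)
(-19065 + Y) + 1/(-14592 + 13537) = (-19065 + I*√14470) + 1/(-14592 + 13537) = (-19065 + I*√14470) + 1/(-1055) = (-19065 + I*√14470) - 1/1055 = -20113576/1055 + I*√14470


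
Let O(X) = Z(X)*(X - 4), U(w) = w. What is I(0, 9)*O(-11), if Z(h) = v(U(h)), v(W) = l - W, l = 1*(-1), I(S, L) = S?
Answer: 0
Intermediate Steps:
l = -1
v(W) = -1 - W
Z(h) = -1 - h
O(X) = (-1 - X)*(-4 + X) (O(X) = (-1 - X)*(X - 4) = (-1 - X)*(-4 + X))
I(0, 9)*O(-11) = 0*(-(1 - 11)*(-4 - 11)) = 0*(-1*(-10)*(-15)) = 0*(-150) = 0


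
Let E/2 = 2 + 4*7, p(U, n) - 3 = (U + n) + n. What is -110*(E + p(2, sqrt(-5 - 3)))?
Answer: -7150 - 440*I*sqrt(2) ≈ -7150.0 - 622.25*I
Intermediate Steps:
p(U, n) = 3 + U + 2*n (p(U, n) = 3 + ((U + n) + n) = 3 + (U + 2*n) = 3 + U + 2*n)
E = 60 (E = 2*(2 + 4*7) = 2*(2 + 28) = 2*30 = 60)
-110*(E + p(2, sqrt(-5 - 3))) = -110*(60 + (3 + 2 + 2*sqrt(-5 - 3))) = -110*(60 + (3 + 2 + 2*sqrt(-8))) = -110*(60 + (3 + 2 + 2*(2*I*sqrt(2)))) = -110*(60 + (3 + 2 + 4*I*sqrt(2))) = -110*(60 + (5 + 4*I*sqrt(2))) = -110*(65 + 4*I*sqrt(2)) = -7150 - 440*I*sqrt(2)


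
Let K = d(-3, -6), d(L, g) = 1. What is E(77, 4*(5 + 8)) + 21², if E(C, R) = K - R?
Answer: 390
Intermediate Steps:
K = 1
E(C, R) = 1 - R
E(77, 4*(5 + 8)) + 21² = (1 - 4*(5 + 8)) + 21² = (1 - 4*13) + 441 = (1 - 1*52) + 441 = (1 - 52) + 441 = -51 + 441 = 390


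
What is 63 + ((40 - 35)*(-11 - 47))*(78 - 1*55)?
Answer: -6607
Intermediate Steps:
63 + ((40 - 35)*(-11 - 47))*(78 - 1*55) = 63 + (5*(-58))*(78 - 55) = 63 - 290*23 = 63 - 6670 = -6607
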